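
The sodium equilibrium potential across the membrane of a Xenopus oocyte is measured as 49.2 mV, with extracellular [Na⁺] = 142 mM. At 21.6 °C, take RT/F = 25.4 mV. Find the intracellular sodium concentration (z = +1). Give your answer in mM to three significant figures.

Nernst: E = (25.4/1) · ln([out]/[in]), so ln([out]/[in]) = 49.2 × 1 / 25.4 = 1.9370.
[out]/[in] = e^(1.9370) = 6.938.
[in] = 142 / 6.938 = 20.47 mM.

20.5 mM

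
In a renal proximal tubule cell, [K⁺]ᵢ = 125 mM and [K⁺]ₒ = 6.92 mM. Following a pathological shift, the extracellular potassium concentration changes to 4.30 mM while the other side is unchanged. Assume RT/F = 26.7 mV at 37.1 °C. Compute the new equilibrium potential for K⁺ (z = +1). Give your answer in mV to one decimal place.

After the shift: [K⁺]_out = 4.30, [K⁺]_in = 125 mM.
E_new = (26.7/1)·ln(4.30/125) = 26.70 · (-3.3697) = -89.97 mV

-90.0 mV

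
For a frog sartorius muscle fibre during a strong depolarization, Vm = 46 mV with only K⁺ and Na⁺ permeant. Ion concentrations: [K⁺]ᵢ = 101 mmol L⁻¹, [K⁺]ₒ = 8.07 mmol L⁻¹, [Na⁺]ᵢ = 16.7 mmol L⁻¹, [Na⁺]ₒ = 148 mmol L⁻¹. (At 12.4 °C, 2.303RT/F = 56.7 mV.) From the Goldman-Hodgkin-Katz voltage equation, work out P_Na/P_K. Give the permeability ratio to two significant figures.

16

Let α = P_Na/P_K. GHK: Vm = 56.7·log₁₀[(Kₒ + α·Naₒ)/(Kᵢ + α·Naᵢ)].
10^(Vm/56.7) = 10^(46.0/56.7) = 6.4757
So 6.4757·(Kᵢ + α·Naᵢ) = Kₒ + α·Naₒ → α = (6.4757·101.0 − 8.07) / (148.0 − 6.4757·16.7)
α = (654 − 8.07) / (148.0 − 108.1) = 646/39.86 = 16.21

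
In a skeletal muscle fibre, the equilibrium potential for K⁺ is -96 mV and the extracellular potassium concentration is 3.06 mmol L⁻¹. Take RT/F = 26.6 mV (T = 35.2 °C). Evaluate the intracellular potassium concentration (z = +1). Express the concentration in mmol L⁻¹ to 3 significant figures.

Nernst: E = (26.6/1) · ln([out]/[in]), so ln([out]/[in]) = -96.0 × 1 / 26.6 = -3.6090.
[out]/[in] = e^(-3.6090) = 0.02708.
[in] = 3.06 / 0.02708 = 113 mmol L⁻¹.

113 mmol L⁻¹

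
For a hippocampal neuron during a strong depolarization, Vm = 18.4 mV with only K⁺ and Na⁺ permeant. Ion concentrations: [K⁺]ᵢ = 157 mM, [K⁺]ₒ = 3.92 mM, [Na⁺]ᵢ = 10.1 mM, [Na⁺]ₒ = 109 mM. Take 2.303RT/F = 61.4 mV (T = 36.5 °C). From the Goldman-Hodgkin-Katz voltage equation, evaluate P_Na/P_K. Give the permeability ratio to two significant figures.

3.5

Let α = P_Na/P_K. GHK: Vm = 61.4·log₁₀[(Kₒ + α·Naₒ)/(Kᵢ + α·Naᵢ)].
10^(Vm/61.4) = 10^(18.4/61.4) = 1.9938
So 1.9938·(Kᵢ + α·Naᵢ) = Kₒ + α·Naₒ → α = (1.9938·157.0 − 3.92) / (109.0 − 1.9938·10.1)
α = (313 − 3.92) / (109.0 − 20.14) = 309.1/88.86 = 3.478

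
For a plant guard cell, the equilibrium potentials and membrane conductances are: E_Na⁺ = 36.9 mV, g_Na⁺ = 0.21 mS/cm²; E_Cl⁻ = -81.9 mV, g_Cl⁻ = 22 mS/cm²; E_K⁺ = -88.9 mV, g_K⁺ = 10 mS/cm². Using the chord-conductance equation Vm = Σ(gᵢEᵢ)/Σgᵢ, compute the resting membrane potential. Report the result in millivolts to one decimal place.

Σ gᵢEᵢ = 0.21·(36.9) + 22·(-81.9) + 10·(-88.9) = -2683.05
Σ gᵢ = 0.21 + 22 + 10 = 32.21
Vm = -2683.05 / 32.21 = -83.30 mV

-83.3 mV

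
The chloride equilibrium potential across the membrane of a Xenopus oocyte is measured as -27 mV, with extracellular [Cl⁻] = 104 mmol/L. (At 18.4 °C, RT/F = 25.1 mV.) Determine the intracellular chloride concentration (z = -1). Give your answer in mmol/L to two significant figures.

35 mmol/L

Nernst: E = (25.1/-1) · ln([out]/[in]), so ln([out]/[in]) = -27.0 × -1 / 25.1 = 1.0757.
[out]/[in] = e^(1.0757) = 2.932.
[in] = 104 / 2.932 = 35.47 mmol/L.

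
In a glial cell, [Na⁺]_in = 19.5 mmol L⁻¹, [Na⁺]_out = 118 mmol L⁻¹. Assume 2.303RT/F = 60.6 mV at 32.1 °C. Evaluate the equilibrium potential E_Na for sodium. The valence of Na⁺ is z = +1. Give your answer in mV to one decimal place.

E = (60.6/z) · log₁₀([Na⁺]_out/[Na⁺]_in) with z = +1.
= (60.6/1) · log₁₀(118/19.5) = 60.60 · log₁₀(6.051)
= 60.60 · (0.7818) = 47.38 mV

47.4 mV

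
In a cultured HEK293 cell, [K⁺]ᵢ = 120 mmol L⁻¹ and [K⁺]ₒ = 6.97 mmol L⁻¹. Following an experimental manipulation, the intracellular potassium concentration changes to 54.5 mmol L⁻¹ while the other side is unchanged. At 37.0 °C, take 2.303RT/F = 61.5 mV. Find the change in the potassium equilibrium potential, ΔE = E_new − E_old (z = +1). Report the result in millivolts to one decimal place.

21.1 mV

E_old = (61.5/1)·log₁₀(6.97/120) = -76.01 mV
E_new = (61.5/1)·log₁₀(6.97/54.5) = -54.93 mV
ΔE = -54.93 − (-76.01) = 21.08 mV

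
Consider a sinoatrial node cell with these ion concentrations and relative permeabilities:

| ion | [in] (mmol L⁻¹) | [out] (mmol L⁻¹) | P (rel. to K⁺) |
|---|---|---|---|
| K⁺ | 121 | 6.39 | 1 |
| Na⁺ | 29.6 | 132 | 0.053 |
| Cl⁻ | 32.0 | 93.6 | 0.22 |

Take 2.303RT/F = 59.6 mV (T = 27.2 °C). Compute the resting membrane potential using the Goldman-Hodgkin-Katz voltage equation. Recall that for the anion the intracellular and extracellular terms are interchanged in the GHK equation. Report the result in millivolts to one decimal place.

Vm = 59.6 · log₁₀[(Σ P·[cation]ₒ + Σ P·[anion]ᵢ) / (Σ P·[cation]ᵢ + Σ P·[anion]ₒ)]
Numerator = 1×6.39 + 0.053×132 + 0.22×32.0 = 20.43
Denominator = 1×121 + 0.053×29.6 + 0.22×93.6 = 143.2
Vm = 59.6 · log₁₀(0.14268) = 59.6 × (-0.8456) = -50.40 mV

-50.4 mV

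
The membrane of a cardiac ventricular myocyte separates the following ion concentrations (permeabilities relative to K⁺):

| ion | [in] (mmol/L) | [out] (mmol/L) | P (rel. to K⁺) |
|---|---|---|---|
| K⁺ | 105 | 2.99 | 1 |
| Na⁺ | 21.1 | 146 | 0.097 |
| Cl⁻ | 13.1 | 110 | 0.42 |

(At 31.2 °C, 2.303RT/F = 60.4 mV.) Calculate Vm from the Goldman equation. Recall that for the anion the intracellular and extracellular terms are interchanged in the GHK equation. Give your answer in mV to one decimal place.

-50.1 mV

Vm = 60.4 · log₁₀[(Σ P·[cation]ₒ + Σ P·[anion]ᵢ) / (Σ P·[cation]ᵢ + Σ P·[anion]ₒ)]
Numerator = 1×2.99 + 0.097×146 + 0.42×13.1 = 22.65
Denominator = 1×105 + 0.097×21.1 + 0.42×110 = 153.2
Vm = 60.4 · log₁₀(0.14783) = 60.4 × (-0.8302) = -50.15 mV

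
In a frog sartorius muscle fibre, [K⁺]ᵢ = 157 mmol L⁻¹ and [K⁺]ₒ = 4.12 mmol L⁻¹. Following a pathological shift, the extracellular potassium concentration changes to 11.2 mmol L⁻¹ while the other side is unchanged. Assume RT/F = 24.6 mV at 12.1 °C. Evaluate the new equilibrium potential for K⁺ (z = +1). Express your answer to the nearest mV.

-65 mV

After the shift: [K⁺]_out = 11.2, [K⁺]_in = 157 mmol L⁻¹.
E_new = (24.6/1)·ln(11.2/157) = 24.60 · (-2.6403) = -64.95 mV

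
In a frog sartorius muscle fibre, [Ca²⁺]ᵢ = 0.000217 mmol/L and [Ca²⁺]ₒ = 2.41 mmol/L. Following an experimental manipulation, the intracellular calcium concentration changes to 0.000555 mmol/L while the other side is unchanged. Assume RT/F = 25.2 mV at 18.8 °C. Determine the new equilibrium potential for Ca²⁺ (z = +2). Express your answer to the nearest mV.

After the shift: [Ca²⁺]_out = 2.41, [Ca²⁺]_in = 0.000555 mmol/L.
E_new = (25.2/2)·ln(2.41/0.000555) = 12.60 · (8.3762) = 105.54 mV

106 mV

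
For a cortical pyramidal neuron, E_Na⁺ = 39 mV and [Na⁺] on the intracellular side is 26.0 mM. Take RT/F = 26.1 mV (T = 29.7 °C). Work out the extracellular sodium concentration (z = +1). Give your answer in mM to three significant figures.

116 mM

Nernst: E = (26.1/1) · ln([out]/[in]), so ln([out]/[in]) = 39.0 × 1 / 26.1 = 1.4943.
[out]/[in] = e^(1.4943) = 4.456.
[out] = 4.456 × 26.0 = 115.9 mM.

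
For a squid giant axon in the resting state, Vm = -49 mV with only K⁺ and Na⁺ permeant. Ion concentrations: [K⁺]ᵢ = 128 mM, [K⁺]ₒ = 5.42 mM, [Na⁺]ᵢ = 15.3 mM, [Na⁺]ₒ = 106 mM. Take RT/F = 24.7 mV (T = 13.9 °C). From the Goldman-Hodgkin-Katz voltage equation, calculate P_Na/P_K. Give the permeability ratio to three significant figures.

0.117

Let α = P_Na/P_K. GHK: Vm = 24.7·ln[(Kₒ + α·Naₒ)/(Kᵢ + α·Naᵢ)].
e^(Vm/24.7) = e^(-49.0/24.7) = 0.13754
So 0.13754·(Kᵢ + α·Naᵢ) = Kₒ + α·Naₒ → α = (0.13754·128.0 − 5.42) / (106.0 − 0.13754·15.3)
α = (17.61 − 5.42) / (106.0 − 2.104) = 12.19/103.9 = 0.1173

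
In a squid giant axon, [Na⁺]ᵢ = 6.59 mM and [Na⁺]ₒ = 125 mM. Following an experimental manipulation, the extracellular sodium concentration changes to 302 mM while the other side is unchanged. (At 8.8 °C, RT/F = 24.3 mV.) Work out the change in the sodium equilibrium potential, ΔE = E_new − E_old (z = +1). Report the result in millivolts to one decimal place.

21.4 mV

E_old = (24.3/1)·ln(125/6.59) = 71.51 mV
E_new = (24.3/1)·ln(302/6.59) = 92.94 mV
ΔE = 92.94 − (71.51) = 21.44 mV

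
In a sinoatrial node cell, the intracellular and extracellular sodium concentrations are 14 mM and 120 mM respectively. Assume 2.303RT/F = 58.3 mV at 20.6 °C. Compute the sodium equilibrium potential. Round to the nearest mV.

54 mV

E = (58.3/z) · log₁₀([Na⁺]_out/[Na⁺]_in) with z = +1.
= (58.3/1) · log₁₀(120/14) = 58.30 · log₁₀(8.571)
= 58.30 · (0.9331) = 54.40 mV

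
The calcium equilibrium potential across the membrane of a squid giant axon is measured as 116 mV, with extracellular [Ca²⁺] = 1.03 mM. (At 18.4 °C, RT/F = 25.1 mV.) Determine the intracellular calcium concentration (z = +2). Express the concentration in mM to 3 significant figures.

0.0000997 mM

Nernst: E = (25.1/2) · ln([out]/[in]), so ln([out]/[in]) = 116.0 × 2 / 25.1 = 9.2430.
[out]/[in] = e^(9.2430) = 1.033e+04.
[in] = 1.03 / 1.033e+04 = 9.969e-05 mM.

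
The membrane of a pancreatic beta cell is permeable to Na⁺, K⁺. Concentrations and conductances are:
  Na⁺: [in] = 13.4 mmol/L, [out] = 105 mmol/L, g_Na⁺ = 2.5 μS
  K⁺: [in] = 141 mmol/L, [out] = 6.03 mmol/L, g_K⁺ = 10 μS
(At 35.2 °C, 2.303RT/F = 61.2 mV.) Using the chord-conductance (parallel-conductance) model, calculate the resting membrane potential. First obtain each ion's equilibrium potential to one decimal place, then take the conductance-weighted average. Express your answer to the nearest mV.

-56 mV

E_Na⁺ = (61.2/1)·log₁₀(105/13.4) = 54.7 mV
E_K⁺ = (61.2/1)·log₁₀(6.03/141) = -83.8 mV
Vm = (Σ gᵢEᵢ)/(Σ gᵢ) = (2.5·54.7 + 10·-83.8) / (2.5 + 10)
= -701.25 / 12.5 = -56.10 mV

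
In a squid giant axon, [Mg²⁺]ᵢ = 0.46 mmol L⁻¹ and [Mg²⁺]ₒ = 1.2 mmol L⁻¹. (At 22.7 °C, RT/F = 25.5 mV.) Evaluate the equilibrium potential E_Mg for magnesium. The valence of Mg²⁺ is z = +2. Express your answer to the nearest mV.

12 mV

E = (25.5/z) · ln([Mg²⁺]_out/[Mg²⁺]_in) with z = +2.
= (25.5/2) · ln(1.2/0.46) = 12.75 · ln(2.609)
= 12.75 · (0.9589) = 12.23 mV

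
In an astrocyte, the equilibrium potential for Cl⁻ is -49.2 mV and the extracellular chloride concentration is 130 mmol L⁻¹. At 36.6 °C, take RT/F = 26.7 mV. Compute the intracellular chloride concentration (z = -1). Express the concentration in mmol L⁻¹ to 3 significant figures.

20.6 mmol L⁻¹

Nernst: E = (26.7/-1) · ln([out]/[in]), so ln([out]/[in]) = -49.2 × -1 / 26.7 = 1.8427.
[out]/[in] = e^(1.8427) = 6.314.
[in] = 130 / 6.314 = 20.59 mmol L⁻¹.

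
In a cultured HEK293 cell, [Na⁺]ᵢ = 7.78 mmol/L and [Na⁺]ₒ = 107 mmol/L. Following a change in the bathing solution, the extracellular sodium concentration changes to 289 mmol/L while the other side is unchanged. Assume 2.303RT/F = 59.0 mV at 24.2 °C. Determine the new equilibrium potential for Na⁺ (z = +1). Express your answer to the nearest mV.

93 mV

After the shift: [Na⁺]_out = 289, [Na⁺]_in = 7.78 mmol/L.
E_new = (59.0/1)·log₁₀(289/7.78) = 59.00 · (1.5699) = 92.63 mV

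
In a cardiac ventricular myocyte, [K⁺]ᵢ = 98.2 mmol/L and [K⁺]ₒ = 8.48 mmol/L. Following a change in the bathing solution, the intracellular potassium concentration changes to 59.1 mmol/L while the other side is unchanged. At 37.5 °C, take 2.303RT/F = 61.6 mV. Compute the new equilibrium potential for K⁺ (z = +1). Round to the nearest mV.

After the shift: [K⁺]_out = 8.48, [K⁺]_in = 59.1 mmol/L.
E_new = (61.6/1)·log₁₀(8.48/59.1) = 61.60 · (-0.8432) = -51.94 mV

-52 mV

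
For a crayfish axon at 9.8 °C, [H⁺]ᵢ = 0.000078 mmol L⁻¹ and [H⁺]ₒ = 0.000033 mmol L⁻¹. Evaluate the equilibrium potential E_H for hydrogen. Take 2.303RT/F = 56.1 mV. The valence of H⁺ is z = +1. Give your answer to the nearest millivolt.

-21 mV

E = (56.1/z) · log₁₀([H⁺]_out/[H⁺]_in) with z = +1.
= (56.1/1) · log₁₀(0.000033/0.000078) = 56.10 · log₁₀(0.4231)
= 56.10 · (-0.3736) = -20.96 mV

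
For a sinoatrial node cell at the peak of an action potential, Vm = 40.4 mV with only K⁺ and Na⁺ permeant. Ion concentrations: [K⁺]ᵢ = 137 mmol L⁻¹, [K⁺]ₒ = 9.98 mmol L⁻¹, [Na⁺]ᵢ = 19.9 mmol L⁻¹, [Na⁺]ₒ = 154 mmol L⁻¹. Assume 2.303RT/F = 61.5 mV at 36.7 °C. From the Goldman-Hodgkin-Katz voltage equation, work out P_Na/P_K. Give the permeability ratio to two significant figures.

Let α = P_Na/P_K. GHK: Vm = 61.5·log₁₀[(Kₒ + α·Naₒ)/(Kᵢ + α·Naᵢ)].
10^(Vm/61.5) = 10^(40.4/61.5) = 4.5385
So 4.5385·(Kᵢ + α·Naᵢ) = Kₒ + α·Naₒ → α = (4.5385·137.0 − 9.98) / (154.0 − 4.5385·19.9)
α = (621.8 − 9.98) / (154.0 − 90.32) = 611.8/63.68 = 9.607

9.6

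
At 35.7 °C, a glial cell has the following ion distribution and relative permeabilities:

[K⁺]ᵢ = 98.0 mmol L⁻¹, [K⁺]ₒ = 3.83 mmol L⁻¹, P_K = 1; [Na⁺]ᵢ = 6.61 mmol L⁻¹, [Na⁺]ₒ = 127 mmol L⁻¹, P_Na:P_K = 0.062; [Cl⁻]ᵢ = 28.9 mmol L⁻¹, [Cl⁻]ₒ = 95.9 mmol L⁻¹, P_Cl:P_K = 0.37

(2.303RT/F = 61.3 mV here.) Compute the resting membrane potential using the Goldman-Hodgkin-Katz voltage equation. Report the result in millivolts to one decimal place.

-47.6 mV

Vm = 61.3 · log₁₀[(Σ P·[cation]ₒ + Σ P·[anion]ᵢ) / (Σ P·[cation]ᵢ + Σ P·[anion]ₒ)]
Numerator = 1×3.83 + 0.062×127 + 0.37×28.9 = 22.4
Denominator = 1×98.0 + 0.062×6.61 + 0.37×95.9 = 133.9
Vm = 61.3 · log₁₀(0.16728) = 61.3 × (-0.7766) = -47.60 mV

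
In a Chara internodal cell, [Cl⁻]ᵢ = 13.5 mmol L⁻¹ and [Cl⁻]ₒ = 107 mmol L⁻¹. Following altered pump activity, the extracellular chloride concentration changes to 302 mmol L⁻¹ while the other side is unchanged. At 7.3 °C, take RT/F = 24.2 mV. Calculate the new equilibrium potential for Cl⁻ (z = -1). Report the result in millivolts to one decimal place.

After the shift: [Cl⁻]_out = 302, [Cl⁻]_in = 13.5 mmol L⁻¹.
E_new = (24.2/-1)·ln(302/13.5) = -24.20 · (3.1077) = -75.21 mV

-75.2 mV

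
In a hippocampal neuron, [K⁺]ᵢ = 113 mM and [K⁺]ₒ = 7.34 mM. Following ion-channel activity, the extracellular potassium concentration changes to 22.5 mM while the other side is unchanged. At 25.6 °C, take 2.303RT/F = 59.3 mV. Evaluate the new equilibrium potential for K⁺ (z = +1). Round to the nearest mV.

-42 mV

After the shift: [K⁺]_out = 22.5, [K⁺]_in = 113 mM.
E_new = (59.3/1)·log₁₀(22.5/113) = 59.30 · (-0.7009) = -41.56 mV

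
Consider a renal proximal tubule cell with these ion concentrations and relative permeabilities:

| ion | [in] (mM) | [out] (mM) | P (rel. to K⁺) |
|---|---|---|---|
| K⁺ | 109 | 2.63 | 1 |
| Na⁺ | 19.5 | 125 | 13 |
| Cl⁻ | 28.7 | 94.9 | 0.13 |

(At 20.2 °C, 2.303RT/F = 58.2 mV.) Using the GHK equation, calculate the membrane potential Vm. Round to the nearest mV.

37 mV

Vm = 58.2 · log₁₀[(Σ P·[cation]ₒ + Σ P·[anion]ᵢ) / (Σ P·[cation]ᵢ + Σ P·[anion]ₒ)]
Numerator = 1×2.63 + 13×125 + 0.13×28.7 = 1631
Denominator = 1×109 + 13×19.5 + 0.13×94.9 = 374.8
Vm = 58.2 · log₁₀(4.3522) = 58.2 × (0.6387) = 37.17 mV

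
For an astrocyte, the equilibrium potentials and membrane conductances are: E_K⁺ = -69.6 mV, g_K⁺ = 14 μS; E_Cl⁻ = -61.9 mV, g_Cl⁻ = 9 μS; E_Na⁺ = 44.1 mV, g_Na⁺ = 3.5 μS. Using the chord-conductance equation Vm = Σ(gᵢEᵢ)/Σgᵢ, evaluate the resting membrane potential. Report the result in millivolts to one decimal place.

-52.0 mV

Σ gᵢEᵢ = 14·(-69.6) + 9·(-61.9) + 3.5·(44.1) = -1377.15
Σ gᵢ = 14 + 9 + 3.5 = 26.5
Vm = -1377.15 / 26.5 = -51.97 mV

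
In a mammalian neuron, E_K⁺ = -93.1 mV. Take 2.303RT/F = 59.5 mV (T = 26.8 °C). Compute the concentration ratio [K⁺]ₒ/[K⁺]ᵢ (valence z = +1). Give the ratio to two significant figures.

log₁₀([out]/[in]) = E·z/(59.5) = -93.1 × 1 / 59.5 = -1.5647
[out]/[in] = 10^(-1.5647) = 0.02725

0.027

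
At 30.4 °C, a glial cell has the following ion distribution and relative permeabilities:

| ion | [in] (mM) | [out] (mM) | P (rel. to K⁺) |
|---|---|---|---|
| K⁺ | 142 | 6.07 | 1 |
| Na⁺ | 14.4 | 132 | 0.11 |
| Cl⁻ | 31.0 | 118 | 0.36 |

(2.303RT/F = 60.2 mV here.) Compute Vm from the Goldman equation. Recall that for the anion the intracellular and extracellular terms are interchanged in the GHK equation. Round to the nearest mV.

-46 mV

Vm = 60.2 · log₁₀[(Σ P·[cation]ₒ + Σ P·[anion]ᵢ) / (Σ P·[cation]ᵢ + Σ P·[anion]ₒ)]
Numerator = 1×6.07 + 0.11×132 + 0.36×31.0 = 31.75
Denominator = 1×142 + 0.11×14.4 + 0.36×118 = 186.1
Vm = 60.2 · log₁₀(0.17064) = 60.2 × (-0.7679) = -46.23 mV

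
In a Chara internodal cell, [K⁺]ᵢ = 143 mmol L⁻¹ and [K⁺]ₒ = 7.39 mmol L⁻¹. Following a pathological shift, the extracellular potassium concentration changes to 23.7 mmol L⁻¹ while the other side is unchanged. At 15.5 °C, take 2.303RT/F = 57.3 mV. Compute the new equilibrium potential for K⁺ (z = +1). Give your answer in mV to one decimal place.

After the shift: [K⁺]_out = 23.7, [K⁺]_in = 143 mmol L⁻¹.
E_new = (57.3/1)·log₁₀(23.7/143) = 57.30 · (-0.7806) = -44.73 mV

-44.7 mV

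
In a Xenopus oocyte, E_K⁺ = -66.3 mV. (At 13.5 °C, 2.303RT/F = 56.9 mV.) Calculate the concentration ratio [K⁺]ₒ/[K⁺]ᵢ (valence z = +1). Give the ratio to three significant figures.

log₁₀([out]/[in]) = E·z/(56.9) = -66.3 × 1 / 56.9 = -1.1652
[out]/[in] = 10^(-1.1652) = 0.06836

0.0684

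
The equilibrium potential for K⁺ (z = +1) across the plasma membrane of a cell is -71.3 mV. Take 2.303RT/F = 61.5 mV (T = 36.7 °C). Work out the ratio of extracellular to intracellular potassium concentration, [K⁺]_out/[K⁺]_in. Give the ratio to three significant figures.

0.0693

log₁₀([out]/[in]) = E·z/(61.5) = -71.3 × 1 / 61.5 = -1.1593
[out]/[in] = 10^(-1.1593) = 0.06929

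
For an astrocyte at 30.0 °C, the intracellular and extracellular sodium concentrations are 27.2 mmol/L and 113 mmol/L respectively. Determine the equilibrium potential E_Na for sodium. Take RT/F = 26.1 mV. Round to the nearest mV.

37 mV

E = (26.1/z) · ln([Na⁺]_out/[Na⁺]_in) with z = +1.
= (26.1/1) · ln(113/27.2) = 26.10 · ln(4.154)
= 26.10 · (1.4242) = 37.17 mV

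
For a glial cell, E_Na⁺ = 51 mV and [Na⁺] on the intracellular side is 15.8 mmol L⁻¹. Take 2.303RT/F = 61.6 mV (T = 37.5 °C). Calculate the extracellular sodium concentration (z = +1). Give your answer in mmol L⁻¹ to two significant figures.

110 mmol L⁻¹

Nernst: E = (61.6/1) · log₁₀([out]/[in]), so log₁₀([out]/[in]) = 51.0 × 1 / 61.6 = 0.8279.
[out]/[in] = 10^(0.8279) = 6.729.
[out] = 6.729 × 15.8 = 106.3 mmol L⁻¹.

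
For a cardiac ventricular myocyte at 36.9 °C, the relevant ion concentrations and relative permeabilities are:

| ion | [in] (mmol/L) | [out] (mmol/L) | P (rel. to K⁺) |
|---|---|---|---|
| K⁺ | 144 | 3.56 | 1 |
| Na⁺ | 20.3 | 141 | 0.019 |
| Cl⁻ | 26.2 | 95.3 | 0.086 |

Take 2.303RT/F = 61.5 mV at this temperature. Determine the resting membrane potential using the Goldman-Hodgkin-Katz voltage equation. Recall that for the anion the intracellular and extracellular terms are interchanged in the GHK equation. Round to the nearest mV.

Vm = 61.5 · log₁₀[(Σ P·[cation]ₒ + Σ P·[anion]ᵢ) / (Σ P·[cation]ᵢ + Σ P·[anion]ₒ)]
Numerator = 1×3.56 + 0.019×141 + 0.086×26.2 = 8.492
Denominator = 1×144 + 0.019×20.3 + 0.086×95.3 = 152.6
Vm = 61.5 · log₁₀(0.055657) = 61.5 × (-1.2545) = -77.15 mV

-77 mV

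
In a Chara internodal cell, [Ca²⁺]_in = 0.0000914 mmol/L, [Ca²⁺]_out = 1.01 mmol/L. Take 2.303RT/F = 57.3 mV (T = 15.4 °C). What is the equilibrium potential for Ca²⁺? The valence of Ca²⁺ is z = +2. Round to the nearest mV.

116 mV

E = (57.3/z) · log₁₀([Ca²⁺]_out/[Ca²⁺]_in) with z = +2.
= (57.3/2) · log₁₀(1.01/0.0000914) = 28.65 · log₁₀(1.105e+04)
= 28.65 · (4.0434) = 115.84 mV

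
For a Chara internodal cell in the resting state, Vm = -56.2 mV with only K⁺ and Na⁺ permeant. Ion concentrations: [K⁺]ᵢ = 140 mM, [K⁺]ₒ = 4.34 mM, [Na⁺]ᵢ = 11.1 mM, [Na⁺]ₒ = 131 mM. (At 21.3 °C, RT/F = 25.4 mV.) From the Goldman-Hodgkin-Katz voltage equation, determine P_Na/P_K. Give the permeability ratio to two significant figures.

0.085

Let α = P_Na/P_K. GHK: Vm = 25.4·ln[(Kₒ + α·Naₒ)/(Kᵢ + α·Naᵢ)].
e^(Vm/25.4) = e^(-56.2/25.4) = 0.10942
So 0.10942·(Kᵢ + α·Naᵢ) = Kₒ + α·Naₒ → α = (0.10942·140.0 − 4.34) / (131.0 − 0.10942·11.1)
α = (15.32 − 4.34) / (131.0 − 1.215) = 10.98/129.8 = 0.08459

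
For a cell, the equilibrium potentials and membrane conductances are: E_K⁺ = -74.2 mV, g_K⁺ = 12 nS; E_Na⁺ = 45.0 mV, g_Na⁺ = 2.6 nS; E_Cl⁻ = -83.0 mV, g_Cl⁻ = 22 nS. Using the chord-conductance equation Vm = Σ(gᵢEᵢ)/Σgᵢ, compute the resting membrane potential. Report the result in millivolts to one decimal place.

-71.0 mV

Σ gᵢEᵢ = 12·(-74.2) + 2.6·(45.0) + 22·(-83.0) = -2599.40
Σ gᵢ = 12 + 2.6 + 22 = 36.6
Vm = -2599.40 / 36.6 = -71.02 mV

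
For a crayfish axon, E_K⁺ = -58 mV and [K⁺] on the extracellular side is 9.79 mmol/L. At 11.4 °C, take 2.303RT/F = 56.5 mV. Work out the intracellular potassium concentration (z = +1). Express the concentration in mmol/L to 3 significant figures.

Nernst: E = (56.5/1) · log₁₀([out]/[in]), so log₁₀([out]/[in]) = -58.0 × 1 / 56.5 = -1.0265.
[out]/[in] = 10^(-1.0265) = 0.09407.
[in] = 9.79 / 0.09407 = 104.1 mmol/L.

104 mmol/L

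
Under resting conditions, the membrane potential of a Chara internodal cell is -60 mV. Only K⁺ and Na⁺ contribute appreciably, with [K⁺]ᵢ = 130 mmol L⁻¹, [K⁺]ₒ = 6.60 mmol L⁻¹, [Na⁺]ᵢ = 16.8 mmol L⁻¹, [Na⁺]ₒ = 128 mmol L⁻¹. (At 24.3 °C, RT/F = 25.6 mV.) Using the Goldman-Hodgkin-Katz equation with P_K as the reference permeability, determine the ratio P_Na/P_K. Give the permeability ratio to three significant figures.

Let α = P_Na/P_K. GHK: Vm = 25.6·ln[(Kₒ + α·Naₒ)/(Kᵢ + α·Naᵢ)].
e^(Vm/25.6) = e^(-60.0/25.6) = 0.095967
So 0.095967·(Kᵢ + α·Naᵢ) = Kₒ + α·Naₒ → α = (0.095967·130.0 − 6.6) / (128.0 − 0.095967·16.8)
α = (12.48 − 6.6) / (128.0 − 1.612) = 5.876/126.4 = 0.04649

0.0465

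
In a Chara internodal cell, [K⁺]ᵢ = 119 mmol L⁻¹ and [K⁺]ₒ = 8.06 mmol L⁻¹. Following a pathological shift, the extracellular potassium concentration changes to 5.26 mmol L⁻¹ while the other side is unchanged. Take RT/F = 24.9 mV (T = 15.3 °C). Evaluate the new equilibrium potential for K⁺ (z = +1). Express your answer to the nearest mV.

After the shift: [K⁺]_out = 5.26, [K⁺]_in = 119 mmol L⁻¹.
E_new = (24.9/1)·ln(5.26/119) = 24.90 · (-3.1190) = -77.66 mV

-78 mV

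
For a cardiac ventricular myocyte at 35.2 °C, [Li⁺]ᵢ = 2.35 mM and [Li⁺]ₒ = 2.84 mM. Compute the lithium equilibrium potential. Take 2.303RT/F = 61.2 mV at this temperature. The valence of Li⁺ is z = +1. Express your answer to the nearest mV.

5 mV

E = (61.2/z) · log₁₀([Li⁺]_out/[Li⁺]_in) with z = +1.
= (61.2/1) · log₁₀(2.84/2.35) = 61.20 · log₁₀(1.209)
= 61.20 · (0.0823) = 5.03 mV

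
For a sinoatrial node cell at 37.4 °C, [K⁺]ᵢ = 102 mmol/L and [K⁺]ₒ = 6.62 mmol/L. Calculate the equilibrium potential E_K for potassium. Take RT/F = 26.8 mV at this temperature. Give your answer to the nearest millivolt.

-73 mV

E = (26.8/z) · ln([K⁺]_out/[K⁺]_in) with z = +1.
= (26.8/1) · ln(6.62/102) = 26.80 · ln(0.0649)
= 26.80 · (-2.7349) = -73.29 mV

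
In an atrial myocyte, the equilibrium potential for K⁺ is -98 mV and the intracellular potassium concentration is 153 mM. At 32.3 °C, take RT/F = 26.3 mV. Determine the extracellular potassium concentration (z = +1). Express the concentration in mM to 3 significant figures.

Nernst: E = (26.3/1) · ln([out]/[in]), so ln([out]/[in]) = -98.0 × 1 / 26.3 = -3.7262.
[out]/[in] = e^(-3.7262) = 0.02408.
[out] = 0.02408 × 153 = 3.685 mM.

3.68 mM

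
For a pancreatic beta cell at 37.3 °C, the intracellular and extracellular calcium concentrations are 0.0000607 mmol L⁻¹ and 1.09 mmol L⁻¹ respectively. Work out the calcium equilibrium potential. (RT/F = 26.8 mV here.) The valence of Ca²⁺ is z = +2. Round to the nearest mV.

131 mV

E = (26.8/z) · ln([Ca²⁺]_out/[Ca²⁺]_in) with z = +2.
= (26.8/2) · ln(1.09/0.0000607) = 13.40 · ln(1.796e+04)
= 13.40 · (9.7957) = 131.26 mV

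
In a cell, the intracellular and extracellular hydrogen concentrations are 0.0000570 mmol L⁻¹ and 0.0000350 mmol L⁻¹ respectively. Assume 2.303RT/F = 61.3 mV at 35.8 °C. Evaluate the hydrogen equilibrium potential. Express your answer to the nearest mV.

-13 mV

E = (61.3/z) · log₁₀([H⁺]_out/[H⁺]_in) with z = +1.
= (61.3/1) · log₁₀(0.0000350/0.0000570) = 61.30 · log₁₀(0.614)
= 61.30 · (-0.2118) = -12.98 mV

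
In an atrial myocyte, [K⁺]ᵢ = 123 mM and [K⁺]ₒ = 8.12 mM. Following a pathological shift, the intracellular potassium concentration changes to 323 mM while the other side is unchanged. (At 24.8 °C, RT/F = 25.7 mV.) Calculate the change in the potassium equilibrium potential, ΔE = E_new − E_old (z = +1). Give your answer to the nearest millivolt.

E_old = (25.7/1)·ln(8.12/123) = -69.85 mV
E_new = (25.7/1)·ln(8.12/323) = -94.66 mV
ΔE = -94.66 − (-69.85) = -24.81 mV

-25 mV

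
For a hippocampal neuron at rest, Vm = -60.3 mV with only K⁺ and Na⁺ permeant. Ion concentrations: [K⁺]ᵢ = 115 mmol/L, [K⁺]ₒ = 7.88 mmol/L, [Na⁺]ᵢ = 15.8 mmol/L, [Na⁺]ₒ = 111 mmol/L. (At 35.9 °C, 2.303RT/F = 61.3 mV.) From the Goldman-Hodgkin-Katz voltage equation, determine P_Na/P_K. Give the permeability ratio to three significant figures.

0.0371

Let α = P_Na/P_K. GHK: Vm = 61.3·log₁₀[(Kₒ + α·Naₒ)/(Kᵢ + α·Naᵢ)].
10^(Vm/61.3) = 10^(-60.3/61.3) = 0.10383
So 0.10383·(Kᵢ + α·Naᵢ) = Kₒ + α·Naₒ → α = (0.10383·115.0 − 7.88) / (111.0 − 0.10383·15.8)
α = (11.94 − 7.88) / (111.0 − 1.64) = 4.06/109.4 = 0.03713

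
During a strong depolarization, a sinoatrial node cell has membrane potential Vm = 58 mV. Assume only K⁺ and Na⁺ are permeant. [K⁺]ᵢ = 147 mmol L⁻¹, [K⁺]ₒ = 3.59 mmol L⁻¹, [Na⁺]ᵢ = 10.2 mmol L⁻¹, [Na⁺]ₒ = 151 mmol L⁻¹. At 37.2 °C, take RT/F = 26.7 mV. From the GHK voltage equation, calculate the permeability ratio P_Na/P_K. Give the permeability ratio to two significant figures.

Let α = P_Na/P_K. GHK: Vm = 26.7·ln[(Kₒ + α·Naₒ)/(Kᵢ + α·Naᵢ)].
e^(Vm/26.7) = e^(58.0/26.7) = 8.7783
So 8.7783·(Kᵢ + α·Naᵢ) = Kₒ + α·Naₒ → α = (8.7783·147.0 − 3.59) / (151.0 − 8.7783·10.2)
α = (1290 − 3.59) / (151.0 − 89.54) = 1287/61.46 = 20.94

21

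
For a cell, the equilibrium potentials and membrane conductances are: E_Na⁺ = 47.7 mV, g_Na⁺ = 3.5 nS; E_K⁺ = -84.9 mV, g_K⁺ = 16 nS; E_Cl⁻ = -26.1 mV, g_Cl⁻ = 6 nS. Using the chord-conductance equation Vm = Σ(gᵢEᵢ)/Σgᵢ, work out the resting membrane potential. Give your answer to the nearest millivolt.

Σ gᵢEᵢ = 3.5·(47.7) + 16·(-84.9) + 6·(-26.1) = -1348.05
Σ gᵢ = 3.5 + 16 + 6 = 25.5
Vm = -1348.05 / 25.5 = -52.86 mV

-53 mV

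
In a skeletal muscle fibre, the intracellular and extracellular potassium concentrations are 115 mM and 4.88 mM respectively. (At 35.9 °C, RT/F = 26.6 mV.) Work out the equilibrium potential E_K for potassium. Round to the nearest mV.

-84 mV

E = (26.6/z) · ln([K⁺]_out/[K⁺]_in) with z = +1.
= (26.6/1) · ln(4.88/115) = 26.60 · ln(0.04243)
= 26.60 · (-3.1598) = -84.05 mV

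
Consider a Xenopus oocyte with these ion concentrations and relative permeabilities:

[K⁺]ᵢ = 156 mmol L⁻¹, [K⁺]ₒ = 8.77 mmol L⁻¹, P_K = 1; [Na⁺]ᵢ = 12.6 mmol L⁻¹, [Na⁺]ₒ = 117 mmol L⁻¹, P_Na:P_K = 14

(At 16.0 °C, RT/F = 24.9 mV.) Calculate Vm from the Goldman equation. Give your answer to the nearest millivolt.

Vm = 24.9 · ln[(Σ P·[cation]ₒ + Σ P·[anion]ᵢ) / (Σ P·[cation]ᵢ + Σ P·[anion]ₒ)]
Numerator = 1×8.77 + 14×117 = 1647
Denominator = 1×156 + 14×12.6 = 332.4
Vm = 24.9 · ln(4.9542) = 24.9 × (1.6002) = 39.85 mV

40 mV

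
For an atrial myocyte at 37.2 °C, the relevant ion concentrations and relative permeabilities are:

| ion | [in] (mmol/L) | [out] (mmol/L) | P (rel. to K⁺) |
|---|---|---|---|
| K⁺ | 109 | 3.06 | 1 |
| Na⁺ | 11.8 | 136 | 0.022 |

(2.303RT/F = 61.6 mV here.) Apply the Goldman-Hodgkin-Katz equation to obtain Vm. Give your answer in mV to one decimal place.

Vm = 61.6 · log₁₀[(Σ P·[cation]ₒ + Σ P·[anion]ᵢ) / (Σ P·[cation]ᵢ + Σ P·[anion]ₒ)]
Numerator = 1×3.06 + 0.022×136 = 6.052
Denominator = 1×109 + 0.022×11.8 = 109.3
Vm = 61.6 · log₁₀(0.055391) = 61.6 × (-1.2566) = -77.40 mV

-77.4 mV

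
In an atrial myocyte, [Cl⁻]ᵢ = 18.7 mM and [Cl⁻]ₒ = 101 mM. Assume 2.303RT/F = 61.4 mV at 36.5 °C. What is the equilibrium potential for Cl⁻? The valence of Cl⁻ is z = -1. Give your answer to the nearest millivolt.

E = (61.4/z) · log₁₀([Cl⁻]_out/[Cl⁻]_in) with z = -1.
For an anion, dividing by z = -1 reverses the sign.
= (61.4/-1) · log₁₀(101/18.7) = -61.40 · log₁₀(5.401)
= -61.40 · (0.7325) = -44.97 mV

-45 mV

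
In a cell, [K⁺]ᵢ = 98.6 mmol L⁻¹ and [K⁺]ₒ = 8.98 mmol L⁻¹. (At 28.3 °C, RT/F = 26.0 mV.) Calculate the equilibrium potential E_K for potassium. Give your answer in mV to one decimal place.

E = (26.0/z) · ln([K⁺]_out/[K⁺]_in) with z = +1.
= (26.0/1) · ln(8.98/98.6) = 26.00 · ln(0.09108)
= 26.00 · (-2.3961) = -62.30 mV

-62.3 mV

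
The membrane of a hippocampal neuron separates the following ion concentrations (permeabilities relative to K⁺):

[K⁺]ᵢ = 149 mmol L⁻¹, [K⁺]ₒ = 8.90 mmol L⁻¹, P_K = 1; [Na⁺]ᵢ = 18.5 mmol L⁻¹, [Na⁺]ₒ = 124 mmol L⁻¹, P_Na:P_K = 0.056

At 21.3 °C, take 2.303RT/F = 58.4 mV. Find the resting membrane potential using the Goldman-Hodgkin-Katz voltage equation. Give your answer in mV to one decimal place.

Vm = 58.4 · log₁₀[(Σ P·[cation]ₒ + Σ P·[anion]ᵢ) / (Σ P·[cation]ᵢ + Σ P·[anion]ₒ)]
Numerator = 1×8.90 + 0.056×124 = 15.84
Denominator = 1×149 + 0.056×18.5 = 150
Vm = 58.4 · log₁₀(0.1056) = 58.4 × (-0.9763) = -57.02 mV

-57.0 mV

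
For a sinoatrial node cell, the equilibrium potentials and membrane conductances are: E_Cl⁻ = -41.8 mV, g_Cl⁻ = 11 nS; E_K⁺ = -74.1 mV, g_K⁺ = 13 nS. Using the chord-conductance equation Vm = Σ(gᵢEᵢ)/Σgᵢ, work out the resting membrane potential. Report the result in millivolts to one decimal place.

Σ gᵢEᵢ = 11·(-41.8) + 13·(-74.1) = -1423.10
Σ gᵢ = 11 + 13 = 24
Vm = -1423.10 / 24 = -59.30 mV

-59.3 mV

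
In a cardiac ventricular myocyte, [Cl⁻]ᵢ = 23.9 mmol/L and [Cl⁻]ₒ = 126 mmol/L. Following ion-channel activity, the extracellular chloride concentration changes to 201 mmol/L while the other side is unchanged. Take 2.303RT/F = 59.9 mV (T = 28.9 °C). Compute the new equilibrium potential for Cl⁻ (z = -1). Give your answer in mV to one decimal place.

-55.4 mV

After the shift: [Cl⁻]_out = 201, [Cl⁻]_in = 23.9 mmol/L.
E_new = (59.9/-1)·log₁₀(201/23.9) = -59.90 · (0.9248) = -55.40 mV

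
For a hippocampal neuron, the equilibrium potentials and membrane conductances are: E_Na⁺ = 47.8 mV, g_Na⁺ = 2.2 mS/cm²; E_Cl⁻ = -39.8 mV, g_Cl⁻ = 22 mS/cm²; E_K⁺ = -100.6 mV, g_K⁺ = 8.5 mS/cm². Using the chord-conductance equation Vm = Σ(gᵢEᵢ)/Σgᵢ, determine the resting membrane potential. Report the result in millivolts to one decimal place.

-49.7 mV

Σ gᵢEᵢ = 2.2·(47.8) + 22·(-39.8) + 8.5·(-100.6) = -1625.54
Σ gᵢ = 2.2 + 22 + 8.5 = 32.7
Vm = -1625.54 / 32.7 = -49.71 mV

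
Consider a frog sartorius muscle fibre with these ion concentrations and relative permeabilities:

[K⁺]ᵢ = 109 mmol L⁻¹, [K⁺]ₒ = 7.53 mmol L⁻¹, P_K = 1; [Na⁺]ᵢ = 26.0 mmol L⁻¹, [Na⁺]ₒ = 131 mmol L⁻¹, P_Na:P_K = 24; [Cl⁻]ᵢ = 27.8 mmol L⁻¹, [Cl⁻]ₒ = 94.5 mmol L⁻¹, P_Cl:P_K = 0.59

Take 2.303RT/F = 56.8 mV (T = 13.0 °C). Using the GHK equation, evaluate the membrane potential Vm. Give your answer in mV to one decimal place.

34.3 mV

Vm = 56.8 · log₁₀[(Σ P·[cation]ₒ + Σ P·[anion]ᵢ) / (Σ P·[cation]ᵢ + Σ P·[anion]ₒ)]
Numerator = 1×7.53 + 24×131 + 0.59×27.8 = 3168
Denominator = 1×109 + 24×26.0 + 0.59×94.5 = 788.8
Vm = 56.8 · log₁₀(4.0164) = 56.8 × (0.6038) = 34.30 mV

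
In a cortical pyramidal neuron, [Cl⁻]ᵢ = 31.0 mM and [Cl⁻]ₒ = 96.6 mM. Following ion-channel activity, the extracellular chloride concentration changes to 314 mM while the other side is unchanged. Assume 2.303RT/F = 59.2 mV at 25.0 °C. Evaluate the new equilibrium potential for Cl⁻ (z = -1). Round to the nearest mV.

-60 mV

After the shift: [Cl⁻]_out = 314, [Cl⁻]_in = 31.0 mM.
E_new = (59.2/-1)·log₁₀(314/31.0) = -59.20 · (1.0056) = -59.53 mV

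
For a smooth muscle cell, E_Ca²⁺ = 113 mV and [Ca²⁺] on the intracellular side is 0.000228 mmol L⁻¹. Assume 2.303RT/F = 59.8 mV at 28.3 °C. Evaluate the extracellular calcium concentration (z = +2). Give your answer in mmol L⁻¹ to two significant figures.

Nernst: E = (59.8/2) · log₁₀([out]/[in]), so log₁₀([out]/[in]) = 113.0 × 2 / 59.8 = 3.7793.
[out]/[in] = 10^(3.7793) = 6015.
[out] = 6015 × 0.000228 = 1.372 mmol L⁻¹.

1.4 mmol L⁻¹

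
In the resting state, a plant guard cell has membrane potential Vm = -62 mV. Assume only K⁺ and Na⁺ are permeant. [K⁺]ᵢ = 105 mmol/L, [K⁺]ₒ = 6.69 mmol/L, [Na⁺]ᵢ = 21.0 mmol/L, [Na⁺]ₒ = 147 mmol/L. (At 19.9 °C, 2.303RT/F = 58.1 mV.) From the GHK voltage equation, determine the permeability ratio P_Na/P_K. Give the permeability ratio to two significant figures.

0.016

Let α = P_Na/P_K. GHK: Vm = 58.1·log₁₀[(Kₒ + α·Naₒ)/(Kᵢ + α·Naᵢ)].
10^(Vm/58.1) = 10^(-62.0/58.1) = 0.085679
So 0.085679·(Kᵢ + α·Naᵢ) = Kₒ + α·Naₒ → α = (0.085679·105.0 − 6.69) / (147.0 − 0.085679·21.0)
α = (8.996 − 6.69) / (147.0 − 1.799) = 2.306/145.2 = 0.01588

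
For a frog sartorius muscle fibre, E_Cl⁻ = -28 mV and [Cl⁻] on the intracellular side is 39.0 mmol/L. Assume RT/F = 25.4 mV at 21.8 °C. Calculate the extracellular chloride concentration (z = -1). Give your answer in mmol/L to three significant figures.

117 mmol/L

Nernst: E = (25.4/-1) · ln([out]/[in]), so ln([out]/[in]) = -28.0 × -1 / 25.4 = 1.1024.
[out]/[in] = e^(1.1024) = 3.011.
[out] = 3.011 × 39.0 = 117.4 mmol/L.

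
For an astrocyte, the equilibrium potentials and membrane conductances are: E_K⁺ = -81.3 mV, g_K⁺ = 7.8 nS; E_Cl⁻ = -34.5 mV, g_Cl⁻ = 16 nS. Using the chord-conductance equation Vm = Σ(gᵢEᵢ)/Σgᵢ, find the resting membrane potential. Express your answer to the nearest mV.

Σ gᵢEᵢ = 7.8·(-81.3) + 16·(-34.5) = -1186.14
Σ gᵢ = 7.8 + 16 = 23.8
Vm = -1186.14 / 23.8 = -49.84 mV

-50 mV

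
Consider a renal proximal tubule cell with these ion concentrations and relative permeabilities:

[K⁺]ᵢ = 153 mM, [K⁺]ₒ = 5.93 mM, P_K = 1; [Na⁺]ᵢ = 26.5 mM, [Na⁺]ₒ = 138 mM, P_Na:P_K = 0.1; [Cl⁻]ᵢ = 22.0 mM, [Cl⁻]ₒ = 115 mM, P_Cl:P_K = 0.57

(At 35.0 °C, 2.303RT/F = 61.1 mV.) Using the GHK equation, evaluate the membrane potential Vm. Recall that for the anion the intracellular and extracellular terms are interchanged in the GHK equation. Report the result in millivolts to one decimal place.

Vm = 61.1 · log₁₀[(Σ P·[cation]ₒ + Σ P·[anion]ᵢ) / (Σ P·[cation]ᵢ + Σ P·[anion]ₒ)]
Numerator = 1×5.93 + 0.1×138 + 0.57×22.0 = 32.27
Denominator = 1×153 + 0.1×26.5 + 0.57×115 = 221.2
Vm = 61.1 · log₁₀(0.14589) = 61.1 × (-0.8360) = -51.08 mV

-51.1 mV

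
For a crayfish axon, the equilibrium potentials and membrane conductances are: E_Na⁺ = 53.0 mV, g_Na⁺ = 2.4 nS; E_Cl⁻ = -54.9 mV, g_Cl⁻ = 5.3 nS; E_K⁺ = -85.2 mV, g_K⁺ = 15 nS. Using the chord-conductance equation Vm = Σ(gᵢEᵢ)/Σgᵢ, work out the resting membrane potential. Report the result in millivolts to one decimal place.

-63.5 mV

Σ gᵢEᵢ = 2.4·(53.0) + 5.3·(-54.9) + 15·(-85.2) = -1441.77
Σ gᵢ = 2.4 + 5.3 + 15 = 22.7
Vm = -1441.77 / 22.7 = -63.51 mV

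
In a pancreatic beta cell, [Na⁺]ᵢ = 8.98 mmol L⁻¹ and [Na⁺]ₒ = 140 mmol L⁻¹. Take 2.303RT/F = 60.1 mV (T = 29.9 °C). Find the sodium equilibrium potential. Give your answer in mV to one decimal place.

E = (60.1/z) · log₁₀([Na⁺]_out/[Na⁺]_in) with z = +1.
= (60.1/1) · log₁₀(140/8.98) = 60.10 · log₁₀(15.59)
= 60.10 · (1.1929) = 71.69 mV

71.7 mV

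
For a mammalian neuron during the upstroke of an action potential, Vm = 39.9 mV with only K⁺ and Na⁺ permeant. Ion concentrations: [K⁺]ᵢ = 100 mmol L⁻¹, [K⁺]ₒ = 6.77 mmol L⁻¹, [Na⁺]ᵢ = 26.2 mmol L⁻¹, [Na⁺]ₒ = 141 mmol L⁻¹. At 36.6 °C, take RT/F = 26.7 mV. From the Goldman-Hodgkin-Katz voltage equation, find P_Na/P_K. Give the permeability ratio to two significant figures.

Let α = P_Na/P_K. GHK: Vm = 26.7·ln[(Kₒ + α·Naₒ)/(Kᵢ + α·Naᵢ)].
e^(Vm/26.7) = e^(39.9/26.7) = 4.4566
So 4.4566·(Kᵢ + α·Naᵢ) = Kₒ + α·Naₒ → α = (4.4566·100.0 − 6.77) / (141.0 − 4.4566·26.2)
α = (445.7 − 6.77) / (141.0 − 116.8) = 438.9/24.24 = 18.11

18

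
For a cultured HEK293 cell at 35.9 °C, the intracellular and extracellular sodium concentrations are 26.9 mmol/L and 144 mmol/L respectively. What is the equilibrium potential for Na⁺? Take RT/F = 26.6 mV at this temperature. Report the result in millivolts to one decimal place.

E = (26.6/z) · ln([Na⁺]_out/[Na⁺]_in) with z = +1.
= (26.6/1) · ln(144/26.9) = 26.60 · ln(5.353)
= 26.60 · (1.6777) = 44.63 mV

44.6 mV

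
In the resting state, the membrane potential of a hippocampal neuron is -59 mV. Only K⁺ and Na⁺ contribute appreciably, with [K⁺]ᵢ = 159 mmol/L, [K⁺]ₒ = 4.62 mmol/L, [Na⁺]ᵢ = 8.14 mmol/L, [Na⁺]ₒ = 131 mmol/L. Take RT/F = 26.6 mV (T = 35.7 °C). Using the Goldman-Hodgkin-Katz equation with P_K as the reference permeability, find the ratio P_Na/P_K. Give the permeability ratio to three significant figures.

0.0975

Let α = P_Na/P_K. GHK: Vm = 26.6·ln[(Kₒ + α·Naₒ)/(Kᵢ + α·Naᵢ)].
e^(Vm/26.6) = e^(-59.0/26.6) = 0.10882
So 0.10882·(Kᵢ + α·Naᵢ) = Kₒ + α·Naₒ → α = (0.10882·159.0 − 4.62) / (131.0 − 0.10882·8.14)
α = (17.3 − 4.62) / (131.0 − 0.8858) = 12.68/130.1 = 0.09747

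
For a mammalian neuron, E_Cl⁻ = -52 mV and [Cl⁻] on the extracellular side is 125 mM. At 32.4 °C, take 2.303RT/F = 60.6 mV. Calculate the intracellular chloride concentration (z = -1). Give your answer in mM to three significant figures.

Nernst: E = (60.6/-1) · log₁₀([out]/[in]), so log₁₀([out]/[in]) = -52.0 × -1 / 60.6 = 0.8581.
[out]/[in] = 10^(0.8581) = 7.212.
[in] = 125 / 7.212 = 17.33 mM.

17.3 mM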